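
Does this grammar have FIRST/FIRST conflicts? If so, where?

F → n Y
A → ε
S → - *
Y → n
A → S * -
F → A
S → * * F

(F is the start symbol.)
FIRST sets of the non-terminals at (or reachable through a nullable prefix from) the front of some alternative:
  FIRST(A) = { '*', '-', ε }
  FIRST(S) = { '*', '-' }

Productions for F:
  F → n Y: FIRST = { 'n' }
  F → A: FIRST = { '*', '-', ε }
Productions for A:
  A → ε: FIRST = { ε }
  A → S * -: FIRST = { '*', '-' }
Productions for S:
  S → - *: FIRST = { '-' }
  S → * * F: FIRST = { '*' }
Y has only one production, so no FIRST/FIRST conflict is possible there.

All alternatives of each non-terminal have pairwise disjoint FIRST sets.

Answer: No FIRST/FIRST conflicts.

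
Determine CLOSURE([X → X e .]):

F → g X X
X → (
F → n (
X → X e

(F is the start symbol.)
To compute CLOSURE, for each item [A → α.Bβ] where B is a non-terminal, add [B → .γ] for all productions B → γ; repeat for the newly added items until nothing changes.

Start with: [X → X e .]
The dot is at the end, so nothing is added.

CLOSURE = { [X → X e .] }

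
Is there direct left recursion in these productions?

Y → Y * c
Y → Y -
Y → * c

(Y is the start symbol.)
Yes, Y is left-recursive

Direct left recursion occurs when N → N α for some non-terminal N (the right-hand side begins with the left-hand side itself).

Y → Y * c: LEFT RECURSIVE (starts with Y)
Y → Y -: LEFT RECURSIVE (starts with Y)
Y → * c: starts with '*'

The grammar has direct left recursion on: Y.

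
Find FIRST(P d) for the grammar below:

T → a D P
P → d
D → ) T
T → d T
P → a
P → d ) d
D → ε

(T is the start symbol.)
FIRST sets of the non-terminals involved (from the grammar, by fixed-point iteration):
  FIRST(P) = { 'a', 'd' }

To compute FIRST(P d), process the symbols left to right:
Symbol P is a non-terminal. Add FIRST(P) \ {ε} = { 'a', 'd' }
P is not nullable (ε ∉ FIRST(P)), so stop here.
FIRST(P d) = { 'a', 'd' }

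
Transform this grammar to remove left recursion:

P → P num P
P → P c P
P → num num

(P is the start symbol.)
P → num num P'
P' → num P P'
P' → c P P'
P' → ε

P is directly left-recursive. The standard transformation for
  A → A α₁ | ... | A α_m | β₁ | ... | β_n
is
  A  → β₁ A' | ... | β_n A'
  A' → α₁ A' | ... | α_m A' | ε

P → num num becomes P → num num P'
P → P num P becomes P' → num P P'
P → P c P becomes P' → c P P'
Add P' → ε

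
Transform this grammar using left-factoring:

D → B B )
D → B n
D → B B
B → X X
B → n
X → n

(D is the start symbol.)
Left-factoring transforms A → αβ₁ | αβ₂ into A → αA' and A' → β₁ | β₂
(α is the longest common prefix among the alternatives). Repeat until
no nonterminal has two alternatives with a common prefix.

Round 1: D has alternatives sharing prefix 'B'. Introduce D': D → B D'
  Add: D' → B )
  Add: D' → n
  Add: D' → B

Round 2: D' has alternatives sharing prefix 'B'. Introduce D'': D' → B D''
  Add: D'' → )
  Add: D'' → ε

No remaining common prefixes — done.

Resulting grammar:
D → B D'
D' → B D''
D'' → )
D'' → ε
D' → n
B → X X
B → n
X → n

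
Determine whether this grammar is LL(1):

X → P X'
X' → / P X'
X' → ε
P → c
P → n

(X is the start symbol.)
Yes, the grammar is LL(1).

A grammar is LL(1) if for each non-terminal N with multiple productions, the predict sets of those productions are pairwise disjoint, where PREDICT(N → α) = (FIRST(α) \ {ε}) ∪ (FOLLOW(N) if α ⇒* ε).

Relevant sets:
  FOLLOW(X') = { $ }

For X':
  PREDICT(X' → '/' P X') = { '/' }
  PREDICT(X' → ε) = { $ }
For P:
  PREDICT(P → c) = { 'c' }
  PREDICT(P → n) = { 'n' }
X has a single production, so nothing to check there.

All predict sets are disjoint. The grammar IS LL(1).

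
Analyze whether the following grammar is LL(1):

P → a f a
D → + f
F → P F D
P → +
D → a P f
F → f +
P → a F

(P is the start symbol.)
No. Predict set conflict for P: { 'a' }

Relevant sets:
  FIRST(P) = { '+', 'a' }

For P:
  PREDICT(P → a f a) = { 'a' }
  PREDICT(P → '+') = { '+' }
  PREDICT(P → a F) = { 'a' }
For D:
  PREDICT(D → '+' f) = { '+' }
  PREDICT(D → a P f) = { 'a' }
For F:
  PREDICT(F → P F D) = { '+', 'a' }
  PREDICT(F → f '+') = { 'f' }

Conflict found: Predict set conflict for P: { 'a' }
The grammar is NOT LL(1).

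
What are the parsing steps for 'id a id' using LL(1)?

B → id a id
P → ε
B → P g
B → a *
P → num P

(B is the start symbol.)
Stack is shown with the top on the left.

Stack      Input      Action
----------------------------
B $        id a id $  output B → id a id
id a id $  id a id $  match 'id'
a id $     a id $     match 'a'
id $       id $       match 'id'
$          $          accept

The string is accepted.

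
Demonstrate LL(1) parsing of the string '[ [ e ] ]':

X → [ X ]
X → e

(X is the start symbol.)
LL(1) parsing maintains a stack (initially the start symbol over $) and the input. At each step: if the stack top is a terminal, match it against the current input token; if it is a non-terminal N, replace it with the RHS of M[N, lookahead] (the unique production whose predict set contains the lookahead).

Stack is shown with the top on the left.

Stack      Input        Action
------------------------------
X $        [ [ e ] ] $  output X → [ X ]
[ X ] $    [ [ e ] ] $  match '['
X ] $      [ e ] ] $    output X → [ X ]
[ X ] ] $  [ e ] ] $    match '['
X ] ] $    e ] ] $      output X → e
e ] ] $    e ] ] $      match 'e'
] ] $      ] ] $        match ']'
] $        ] $          match ']'
$          $            accept

The string is accepted.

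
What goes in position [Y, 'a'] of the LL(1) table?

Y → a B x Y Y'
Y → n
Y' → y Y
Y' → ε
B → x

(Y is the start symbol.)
To find M[Y, 'a'], we find productions for Y where 'a' is in the predict set (PREDICT(N → α) = (FIRST(α) \ {ε}) ∪ (FOLLOW(N) if α ⇒* ε)).

Y → a B x Y Y': PREDICT = { 'a' }
  'a' is in predict set, so this production goes in M[Y, 'a']
Y → n: PREDICT = { 'n' }

M[Y, 'a'] = Y → a B x Y Y'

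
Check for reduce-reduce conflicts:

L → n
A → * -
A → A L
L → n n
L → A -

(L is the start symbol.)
Augment with L' → L and build the canonical LR(0) collection (I0 = CLOSURE({[L' → . L]}), then GOTO on every symbol after a dot until no new states appear). It has 9 states:
  I0: { [A → . * -], [A → . A L], [L → . A -], [L → . n n], [L → . n], [L' → . L] }  — shift
  I1: { [A → * . -] }  — shift
  I2: { [A → . * -], [A → . A L], [A → A . L], [L → . A -], [L → . n n], [L → . n], [L → A . -] }  — shift
  I3: { [L' → L .] }  — accept
  I4: { [L → n . n], [L → n .] }  — shift, reduce
  I5: { [L → n n .] }  — reduce
  I6: { [L → A - .] }  — reduce
  I7: { [A → A L .] }  — reduce
  I8: { [A → * - .] }  — reduce

No state contains more than one complete item.

Answer: No reduce-reduce conflicts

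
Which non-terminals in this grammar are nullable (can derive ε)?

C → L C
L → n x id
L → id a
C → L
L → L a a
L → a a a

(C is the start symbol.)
None

A non-terminal is nullable if it can derive ε (the empty string): either it has an ε-production, or it has a production whose right-hand side consists entirely of nullable non-terminals.

There are no ε-productions, so no non-terminal can derive ε.
No non-terminals are nullable.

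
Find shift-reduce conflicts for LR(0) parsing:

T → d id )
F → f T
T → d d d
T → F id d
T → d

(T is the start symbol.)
Yes — I3: [T → d .] vs [T → d . d d]

Augment with T' → T and build the canonical LR(0) collection (I0 = CLOSURE({[T' → . T]}), then GOTO on every symbol after a dot until no new states appear). It has 12 states:
  I0: { [F → . f T], [T → . F id d], [T → . d d d], [T → . d id )], [T → . d], [T' → . T] }  — shift
  I1: { [T → F . id d] }  — shift
  I2: { [T' → T .] }  — accept
  I3: { [T → d . d d], [T → d . id )], [T → d .] }  — shift, reduce
  I4: { [F → . f T], [F → f . T], [T → . F id d], [T → . d d d], [T → . d id )], [T → . d] }  — shift
  I5: { [F → f T .] }  — reduce
  I6: { [T → d d . d] }  — shift
  I7: { [T → d id . )] }  — shift
  I8: { [T → d id ) .] }  — reduce
  I9: { [T → d d d .] }  — reduce
  I10: { [T → F id . d] }  — shift
  I11: { [T → F id d .] }  — reduce

I3 contains reduce item [T → d .] and shift items [T → d . d d], [T → d . id )] — shift-reduce conflict.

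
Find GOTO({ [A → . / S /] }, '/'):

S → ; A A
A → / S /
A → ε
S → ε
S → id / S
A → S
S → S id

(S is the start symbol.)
GOTO(I, '/') = CLOSURE({ [A → αX.β] : [A → α.Xβ] ∈ I, X = '/' })

Items with dot before '/', with the dot advanced:
  [A → . / S /] → [A → / . S /]
Closure of the advanced items:
  [A → / . S /] has the dot before S: add [S → . ; A A], [S → .], [S → . id / S], [S → . S id]

GOTO = { [A → / . S /], [S → . ; A A], [S → . S id], [S → . id / S], [S → .] }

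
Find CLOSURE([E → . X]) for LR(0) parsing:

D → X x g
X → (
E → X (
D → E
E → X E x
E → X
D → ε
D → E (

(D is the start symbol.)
To compute CLOSURE, for each item [A → α.Bβ] where B is a non-terminal, add [B → .γ] for all productions B → γ; repeat for the newly added items until nothing changes.

Start with: [E → . X]
  [E → . X] has the dot before X: add [X → . (]
No further items can be added.

CLOSURE = { [E → . X], [X → . (] }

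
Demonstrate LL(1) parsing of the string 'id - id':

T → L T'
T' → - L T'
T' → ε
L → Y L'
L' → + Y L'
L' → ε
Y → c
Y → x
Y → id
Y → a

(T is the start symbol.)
LL(1) parsing maintains a stack (initially the start symbol over $) and the input. At each step: if the stack top is a terminal, match it against the current input token; if it is a non-terminal N, replace it with the RHS of M[N, lookahead] (the unique production whose predict set contains the lookahead).

Stack is shown with the top on the left.

Stack       Input      Action
-----------------------------
T $         id - id $  output T → L T'
L T' $      id - id $  output L → Y L'
Y L' T' $   id - id $  output Y → id
id L' T' $  id - id $  match 'id'
L' T' $     - id $     output L' → ε
T' $        - id $     output T' → - L T'
- L T' $    - id $     match '-'
L T' $      id $       output L → Y L'
Y L' T' $   id $       output Y → id
id L' T' $  id $       match 'id'
L' T' $     $          output L' → ε
T' $        $          output T' → ε
$           $          accept

The string is accepted.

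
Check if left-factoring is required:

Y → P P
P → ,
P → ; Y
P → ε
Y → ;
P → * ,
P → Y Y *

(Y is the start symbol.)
No, left-factoring is not needed

Left-factoring is needed when two productions for the same non-terminal
share a common prefix on the right-hand side.

Productions for Y:
  Y → P P
  Y → ;
Productions for P:
  P → ,
  P → ; Y
  P → ε
  P → * ,
  P → Y Y *

No common prefixes found.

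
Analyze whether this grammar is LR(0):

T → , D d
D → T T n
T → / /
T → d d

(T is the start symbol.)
Yes, the grammar is LR(0)

Augment with T' → T and build the canonical LR(0) collection (I0 = CLOSURE({[T' → . T]}), then GOTO on every symbol after a dot until no new states appear). It has 12 states:
  I0: { [T → . , D d], [T → . / /], [T → . d d], [T' → . T] }  — shift
  I1: { [D → . T T n], [T → , . D d], [T → . , D d], [T → . / /], [T → . d d] }  — shift
  I2: { [T → / . /] }  — shift
  I3: { [T' → T .] }  — accept
  I4: { [T → d . d] }  — shift
  I5: { [T → d d .] }  — reduce
  I6: { [T → / / .] }  — reduce
  I7: { [T → , D . d] }  — shift
  I8: { [D → T . T n], [T → . , D d], [T → . / /], [T → . d d] }  — shift
  I9: { [D → T T . n] }  — shift
  I10: { [D → T T n .] }  — reduce
  I11: { [T → , D d .] }  — reduce

Every state is either a pure shift/goto state or contains exactly one complete item and nothing to shift — no conflicts. The grammar is LR(0).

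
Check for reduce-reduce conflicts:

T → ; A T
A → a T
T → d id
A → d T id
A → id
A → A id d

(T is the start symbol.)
Augment with T' → T and build the canonical LR(0) collection (I0 = CLOSURE({[T' → . T]}), then GOTO on every symbol after a dot until no new states appear). It has 15 states:
  I0: { [T → . ; A T], [T → . d id], [T' → . T] }  — shift
  I1: { [A → . A id d], [A → . a T], [A → . d T id], [A → . id], [T → ; . A T] }  — shift
  I2: { [T' → T .] }  — accept
  I3: { [T → d . id] }  — shift
  I4: { [T → d id .] }  — reduce
  I5: { [A → A . id d], [T → . ; A T], [T → . d id], [T → ; A . T] }  — shift
  I6: { [A → a . T], [T → . ; A T], [T → . d id] }  — shift
  I7: { [A → d . T id], [T → . ; A T], [T → . d id] }  — shift
  I8: { [A → id .] }  — reduce
  I9: { [A → d T . id] }  — shift
  I10: { [A → d T id .] }  — reduce
  I11: { [A → a T .] }  — reduce
  I12: { [T → ; A T .] }  — reduce
  I13: { [A → A id . d] }  — shift
  I14: { [A → A id d .] }  — reduce

No state contains more than one complete item.

Answer: No reduce-reduce conflicts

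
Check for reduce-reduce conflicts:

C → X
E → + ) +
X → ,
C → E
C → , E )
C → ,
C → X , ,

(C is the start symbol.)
Yes — I2: [C → , .] vs [X → , .]

A reduce-reduce conflict occurs when an LR(0) state has two complete items [A → α .] and [B → β .] — both call for a reduction, and with no lookahead the parser cannot choose between them.

Augment with C' → C and build the canonical LR(0) collection (I0 = CLOSURE({[C' → . C]}), then GOTO on every symbol after a dot until no new states appear). It has 12 states:
  I0: { [C → . , E )], [C → . ,], [C → . E], [C → . X , ,], [C → . X], [C' → . C], [E → . + ) +], [X → . ,] }  — shift
  I1: { [E → + . ) +] }  — shift
  I2: { [C → , . E )], [C → , .], [E → . + ) +], [X → , .] }  — shift, 2 reduces
  I3: { [C' → C .] }  — accept
  I4: { [C → E .] }  — reduce
  I5: { [C → X . , ,], [C → X .] }  — shift, reduce
  I6: { [C → X , . ,] }  — shift
  I7: { [C → X , , .] }  — reduce
  I8: { [C → , E . )] }  — shift
  I9: { [C → , E ) .] }  — reduce
  I10: { [E → + ) . +] }  — shift
  I11: { [E → + ) + .] }  — reduce

I2 contains complete items [C → , .], [X → , .] — reduce-reduce conflict.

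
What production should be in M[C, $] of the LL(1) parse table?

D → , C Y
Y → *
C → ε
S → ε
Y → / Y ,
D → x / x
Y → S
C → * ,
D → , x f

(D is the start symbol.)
To find M[C, $], we find productions for C where $ is in the predict set (PREDICT(N → α) = (FIRST(α) \ {ε}) ∪ (FOLLOW(N) if α ⇒* ε)).

Relevant sets:
  FOLLOW(C) = { $, '*', '/' }

C → ε: PREDICT = { $, '*', '/' }
  $ is in predict set, so this production goes in M[C, $]
C → * ,: PREDICT = { '*' }

M[C, $] = C → ε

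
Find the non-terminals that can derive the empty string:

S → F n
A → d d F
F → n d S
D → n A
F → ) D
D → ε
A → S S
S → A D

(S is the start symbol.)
A non-terminal is nullable if it can derive ε (the empty string): either it has an ε-production, or it has a production whose right-hand side consists entirely of nullable non-terminals.

ε-productions: D → ε
So D is immediately nullable.
No further non-terminal can be added: every production for the remaining non-terminals contains a terminal or a non-nullable non-terminal.
Nullable = { 'D' }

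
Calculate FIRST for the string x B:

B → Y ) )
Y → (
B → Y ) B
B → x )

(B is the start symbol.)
To compute FIRST(x B), process the symbols left to right:
Symbol x is a terminal. Add 'x' and stop.
FIRST(x B) = { 'x' }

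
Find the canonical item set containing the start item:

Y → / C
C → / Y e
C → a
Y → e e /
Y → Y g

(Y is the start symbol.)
First, augment the grammar with Y' → Y
I₀ = CLOSURE({ [Y' → . Y] }):
  [Y' → . Y] has the dot before Y: add [Y → . / C], [Y → . e e /], [Y → . Y g]
No further items can be added.

I₀ = { [Y → . / C], [Y → . Y g], [Y → . e e /], [Y' → . Y] }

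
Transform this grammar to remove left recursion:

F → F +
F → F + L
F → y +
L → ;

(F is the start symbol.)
F is directly left-recursive. The standard transformation for
  A → A α₁ | ... | A α_m | β₁ | ... | β_n
is
  A  → β₁ A' | ... | β_n A'
  A' → α₁ A' | ... | α_m A' | ε

F → y + becomes F → y + F'
F → F + becomes F' → + F'
F → F + L becomes F' → + L F'
Add F' → ε

Productions for other non-terminals are unchanged:
  L → ;

Resulting grammar:
F → y + F'
F' → + F'
F' → + L F'
F' → ε
L → ;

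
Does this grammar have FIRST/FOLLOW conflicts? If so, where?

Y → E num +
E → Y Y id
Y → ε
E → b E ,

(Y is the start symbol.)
Yes. Y → E num '+' with FOLLOW(Y) on { 'b', 'id' }

A FIRST/FOLLOW conflict occurs when a non-terminal N has a nullable alternative N → β (β ⇒* ε) and another alternative N → α with FIRST(α) ∩ FOLLOW(N) ≠ ∅: on such a lookahead the parser cannot decide between expanding α and letting N vanish via β.

Nullable non-terminals: Y.
FIRST sets used below: FIRST(E) = { 'b', 'id' }

Y: nullable alternative(s) Y → ε; FOLLOW(Y) = { $, 'b', 'id' }
  Y → E num +: FIRST \ {ε} = { 'b', 'id' } — overlaps FOLLOW(Y) on { 'b', 'id' }: CONFLICT
  Y → ε: FIRST \ {ε} = { } — this is the only nullable alternative, skip

E has no nullable alternative, so no FIRST/FOLLOW check is needed there.

So the grammar has 1 FIRST/FOLLOW conflict (marked CONFLICT above).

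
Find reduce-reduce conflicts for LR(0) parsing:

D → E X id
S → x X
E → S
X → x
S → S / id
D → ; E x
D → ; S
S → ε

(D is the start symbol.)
Yes — I13: [D → ; S .] vs [E → S .]

Augment with D' → D and build the canonical LR(0) collection (I0 = CLOSURE({[D' → . D]}), then GOTO on every symbol after a dot until no new states appear). It has 15 states:
  I0: { [D → . ; E x], [D → . ; S], [D → . E X id], [D' → . D], [E → . S], [S → . S / id], [S → . x X], [S → .] }  — shift, reduce
  I1: { [D → ; . E x], [D → ; . S], [E → . S], [S → . S / id], [S → . x X], [S → .] }  — shift, reduce
  I2: { [D' → D .] }  — accept
  I3: { [D → E . X id], [X → . x] }  — shift
  I4: { [E → S .], [S → S . / id] }  — shift, reduce
  I5: { [S → x . X], [X → . x] }  — shift
  I6: { [S → x X .] }  — reduce
  I7: { [X → x .] }  — reduce
  I8: { [S → S / . id] }  — shift
  I9: { [S → S / id .] }  — reduce
  I10: { [D → E X . id] }  — shift
  I11: { [D → E X id .] }  — reduce
  I12: { [D → ; E . x] }  — shift
  I13: { [D → ; S .], [E → S .], [S → S . / id] }  — shift, 2 reduces
  I14: { [D → ; E x .] }  — reduce

I13 contains complete items [D → ; S .], [E → S .] — reduce-reduce conflict.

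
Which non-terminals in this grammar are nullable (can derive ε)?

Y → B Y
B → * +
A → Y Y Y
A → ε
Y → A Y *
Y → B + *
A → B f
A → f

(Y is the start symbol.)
{ 'A' }

A non-terminal is nullable if it can derive ε (the empty string): either it has an ε-production, or it has a production whose right-hand side consists entirely of nullable non-terminals.

ε-productions: A → ε
So A is immediately nullable.
No further non-terminal can be added: every production for the remaining non-terminals contains a terminal or a non-nullable non-terminal.
Nullable = { 'A' }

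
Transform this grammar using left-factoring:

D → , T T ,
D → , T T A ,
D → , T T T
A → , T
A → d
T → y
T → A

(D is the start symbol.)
D → , T T D'
D' → ,
D' → A ,
D' → T
A → , T
A → d
T → y
T → A

Left-factoring transforms A → αβ₁ | αβ₂ into A → αA' and A' → β₁ | β₂
(α is the longest common prefix among the alternatives). Repeat until
no nonterminal has two alternatives with a common prefix.

Round 1: D has alternatives sharing prefix ', T T'. Introduce D': D → , T T D'
  Add: D' → ,
  Add: D' → A ,
  Add: D' → T

No remaining common prefixes — done.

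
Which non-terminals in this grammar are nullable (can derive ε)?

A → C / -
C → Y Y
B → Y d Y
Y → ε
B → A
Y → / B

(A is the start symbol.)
{ 'C', 'Y' }

ε-productions: Y → ε
So Y is immediately nullable.
C → Y Y: every symbol on the right is nullable, so C is nullable too.
No further non-terminal can be added: every production for the remaining non-terminals contains a terminal or a non-nullable non-terminal.
Nullable = { 'C', 'Y' }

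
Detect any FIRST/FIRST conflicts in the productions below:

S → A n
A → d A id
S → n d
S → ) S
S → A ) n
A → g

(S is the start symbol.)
A FIRST/FIRST conflict occurs when two productions N → α and N → β for the same non-terminal have FIRST(α) ∩ FIRST(β) ≠ ∅ (with ε ∈ FIRST of a nullable right-hand side, so two nullable alternatives also conflict).

FIRST sets of the non-terminals at (or reachable through a nullable prefix from) the front of some alternative:
  FIRST(A) = { 'd', 'g' }

Productions for S:
  S → A n: FIRST = { 'd', 'g' }
  S → n d: FIRST = { 'n' }
  S → ) S: FIRST = { ')' }
  S → A ) n: FIRST = { 'd', 'g' }
Productions for A:
  A → d A id: FIRST = { 'd' }
  A → g: FIRST = { 'g' }

Conflict for S: S → A n and S → A ) n
  Overlap: { 'd', 'g' }

Answer: Yes. S → A n / S → A ')' n on { 'd', 'g' }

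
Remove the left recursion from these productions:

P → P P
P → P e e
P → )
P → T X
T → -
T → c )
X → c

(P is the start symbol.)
P → ) P'
P → T X P'
P' → P P'
P' → e e P'
P' → ε
T → -
T → c )
X → c

P is directly left-recursive. The standard transformation for
  A → A α₁ | ... | A α_m | β₁ | ... | β_n
is
  A  → β₁ A' | ... | β_n A'
  A' → α₁ A' | ... | α_m A' | ε

P → ) becomes P → ) P'
P → T X becomes P → T X P'
P → P P becomes P' → P P'
P → P e e becomes P' → e e P'
Add P' → ε

Productions for other non-terminals are unchanged:
  T → -
  T → c )
  X → c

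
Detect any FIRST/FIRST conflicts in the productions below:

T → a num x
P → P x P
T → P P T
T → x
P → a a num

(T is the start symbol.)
A FIRST/FIRST conflict occurs when two productions N → α and N → β for the same non-terminal have FIRST(α) ∩ FIRST(β) ≠ ∅ (with ε ∈ FIRST of a nullable right-hand side, so two nullable alternatives also conflict).

FIRST sets of the non-terminals at (or reachable through a nullable prefix from) the front of some alternative:
  FIRST(P) = { 'a' }

Productions for T:
  T → a num x: FIRST = { 'a' }
  T → P P T: FIRST = { 'a' }
  T → x: FIRST = { 'x' }
Productions for P:
  P → P x P: FIRST = { 'a' }
  P → a a num: FIRST = { 'a' }

Conflict for T: T → a num x and T → P P T
  Overlap: { 'a' }
Conflict for P: P → P x P and P → a a num
  Overlap: { 'a' }

Answer: Yes. T → a num x / T → P P T on { 'a' }; P → P x P / P → a a num on { 'a' }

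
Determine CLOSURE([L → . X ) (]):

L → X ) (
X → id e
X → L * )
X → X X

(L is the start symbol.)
{ [L → . X ) (], [X → . L * )], [X → . X X], [X → . id e] }

To compute CLOSURE, for each item [A → α.Bβ] where B is a non-terminal, add [B → .γ] for all productions B → γ; repeat for the newly added items until nothing changes.

Start with: [L → . X ) (]
  [L → . X ) (] has the dot before X: add [X → . id e], [X → . L * )], [X → . X X]
  [X → . L * )] has the dot before L: all L-items already present
No further items can be added.

CLOSURE = { [L → . X ) (], [X → . L * )], [X → . X X], [X → . id e] }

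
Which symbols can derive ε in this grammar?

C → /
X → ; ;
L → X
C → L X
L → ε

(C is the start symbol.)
A non-terminal is nullable if it can derive ε (the empty string): either it has an ε-production, or it has a production whose right-hand side consists entirely of nullable non-terminals.

ε-productions: L → ε
So L is immediately nullable.
No further non-terminal can be added: every production for the remaining non-terminals contains a terminal or a non-nullable non-terminal.
Nullable = { 'L' }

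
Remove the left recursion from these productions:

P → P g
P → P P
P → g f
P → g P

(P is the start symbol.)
P is directly left-recursive. The standard transformation for
  A → A α₁ | ... | A α_m | β₁ | ... | β_n
is
  A  → β₁ A' | ... | β_n A'
  A' → α₁ A' | ... | α_m A' | ε

P → g f becomes P → g f P'
P → g P becomes P → g P P'
P → P g becomes P' → g P'
P → P P becomes P' → P P'
Add P' → ε

Resulting grammar:
P → g f P'
P → g P P'
P' → g P'
P' → P P'
P' → ε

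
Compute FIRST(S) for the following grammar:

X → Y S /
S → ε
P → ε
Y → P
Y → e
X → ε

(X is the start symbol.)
To compute FIRST(S), examine every production with S on the left-hand side, reading each right-hand side left to right until a non-nullable symbol is reached.

From S → ε:
  - ε-production, so ε ∈ FIRST(S)

Collecting: FIRST(S) = { ε }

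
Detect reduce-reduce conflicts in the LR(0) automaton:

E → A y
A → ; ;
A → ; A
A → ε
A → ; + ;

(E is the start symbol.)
Yes — I6: [A → .] vs [A → ; ; .]

A reduce-reduce conflict occurs when an LR(0) state has two complete items [A → α .] and [B → β .] — both call for a reduction, and with no lookahead the parser cannot choose between them.

Augment with E' → E and build the canonical LR(0) collection (I0 = CLOSURE({[E' → . E]}), then GOTO on every symbol after a dot until no new states appear). It has 9 states:
  I0: { [A → . ; + ;], [A → . ; ;], [A → . ; A], [A → .], [E → . A y], [E' → . E] }  — shift, reduce
  I1: { [A → . ; + ;], [A → . ; ;], [A → . ; A], [A → .], [A → ; . + ;], [A → ; . ;], [A → ; . A] }  — shift, reduce
  I2: { [E → A . y] }  — shift
  I3: { [E' → E .] }  — accept
  I4: { [E → A y .] }  — reduce
  I5: { [A → ; + . ;] }  — shift
  I6: { [A → . ; + ;], [A → . ; ;], [A → . ; A], [A → .], [A → ; . + ;], [A → ; . ;], [A → ; . A], [A → ; ; .] }  — shift, 2 reduces
  I7: { [A → ; A .] }  — reduce
  I8: { [A → ; + ; .] }  — reduce

I6 contains complete items [A → .], [A → ; ; .] — reduce-reduce conflict.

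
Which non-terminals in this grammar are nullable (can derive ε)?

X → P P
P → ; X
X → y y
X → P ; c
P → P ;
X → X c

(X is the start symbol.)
There are no ε-productions, so no non-terminal can derive ε.
No non-terminals are nullable.

Answer: None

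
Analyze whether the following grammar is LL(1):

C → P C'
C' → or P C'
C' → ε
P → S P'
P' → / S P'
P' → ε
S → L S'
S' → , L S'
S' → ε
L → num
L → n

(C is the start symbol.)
Yes, the grammar is LL(1).

Relevant sets:
  FOLLOW(C') = { $ }
  FOLLOW(P') = { $, 'or' }
  FOLLOW(S') = { $, '/', 'or' }

For C':
  PREDICT(C' → or P C') = { 'or' }
  PREDICT(C' → ε) = { $ }
For P':
  PREDICT(P' → '/' S P') = { '/' }
  PREDICT(P' → ε) = { $, 'or' }
For S':
  PREDICT(S' → ',' L S') = { ',' }
  PREDICT(S' → ε) = { $, '/', 'or' }
For L:
  PREDICT(L → num) = { 'num' }
  PREDICT(L → n) = { 'n' }
C, P, S have a single production, so nothing to check there.

All predict sets are disjoint. The grammar IS LL(1).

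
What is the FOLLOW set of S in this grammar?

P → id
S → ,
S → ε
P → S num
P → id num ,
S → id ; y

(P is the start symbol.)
{ 'num' }

In P → S num: S is followed by num, add FIRST(num) \ {ε} = { 'num' }

Taking the union: FOLLOW(S) = { 'num' }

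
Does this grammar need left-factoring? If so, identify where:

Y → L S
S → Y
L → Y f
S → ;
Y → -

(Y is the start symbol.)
Left-factoring is needed when two productions for the same non-terminal
share a common prefix on the right-hand side.

Productions for Y:
  Y → L S
  Y → -
Productions for S:
  S → Y
  S → ;

No common prefixes found.

Answer: No, left-factoring is not needed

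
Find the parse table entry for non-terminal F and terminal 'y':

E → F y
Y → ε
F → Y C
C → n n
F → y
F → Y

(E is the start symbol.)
F → y, F → Y

To find M[F, 'y'], we find productions for F where 'y' is in the predict set (PREDICT(N → α) = (FIRST(α) \ {ε}) ∪ (FOLLOW(N) if α ⇒* ε)).

Relevant sets:
  FIRST(Y) = { ε }
  FIRST(C) = { 'n' }
  FOLLOW(F) = { 'y' }

F → Y C: PREDICT = { 'n' }
F → y: PREDICT = { 'y' }
  'y' is in predict set, so this production goes in M[F, 'y']
F → Y: PREDICT = { 'y' }
  'y' is in predict set, so this production goes in M[F, 'y']

M[F, 'y'] = F → y, F → Y  (a multiply-defined cell — the grammar is not LL(1))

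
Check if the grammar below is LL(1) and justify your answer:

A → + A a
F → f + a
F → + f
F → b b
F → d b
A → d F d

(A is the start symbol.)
A grammar is LL(1) if for each non-terminal N with multiple productions, the predict sets of those productions are pairwise disjoint, where PREDICT(N → α) = (FIRST(α) \ {ε}) ∪ (FOLLOW(N) if α ⇒* ε).

For A:
  PREDICT(A → '+' A a) = { '+' }
  PREDICT(A → d F d) = { 'd' }
For F:
  PREDICT(F → f '+' a) = { 'f' }
  PREDICT(F → '+' f) = { '+' }
  PREDICT(F → b b) = { 'b' }
  PREDICT(F → d b) = { 'd' }

All predict sets are disjoint. The grammar IS LL(1).

Answer: Yes, the grammar is LL(1).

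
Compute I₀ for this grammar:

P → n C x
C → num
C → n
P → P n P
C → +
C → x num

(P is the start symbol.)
First, augment the grammar with P' → P
I₀ = CLOSURE({ [P' → . P] }):
  [P' → . P] has the dot before P: add [P → . n C x], [P → . P n P]
No further items can be added.

I₀ = { [P → . P n P], [P → . n C x], [P' → . P] }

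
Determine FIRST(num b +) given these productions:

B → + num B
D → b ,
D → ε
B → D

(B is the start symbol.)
To compute FIRST(num b +), process the symbols left to right:
Symbol num is a terminal. Add 'num' and stop.
FIRST(num b +) = { 'num' }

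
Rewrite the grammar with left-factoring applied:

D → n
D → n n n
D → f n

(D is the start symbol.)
Left-factoring transforms A → αβ₁ | αβ₂ into A → αA' and A' → β₁ | β₂
(α is the longest common prefix among the alternatives). Repeat until
no nonterminal has two alternatives with a common prefix.

Round 1: D has alternatives sharing prefix 'n'. Introduce D': D → n D'
  Add: D' → ε
  Add: D' → n n

No remaining common prefixes — done.

Resulting grammar:
D → n D'
D' → ε
D' → n n
D → f n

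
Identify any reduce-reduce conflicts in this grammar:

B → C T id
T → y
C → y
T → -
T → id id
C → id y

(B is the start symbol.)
No reduce-reduce conflicts

A reduce-reduce conflict occurs when an LR(0) state has two complete items [A → α .] and [B → β .] — both call for a reduction, and with no lookahead the parser cannot choose between them.

Augment with B' → B and build the canonical LR(0) collection (I0 = CLOSURE({[B' → . B]}), then GOTO on every symbol after a dot until no new states appear). It has 12 states:
  I0: { [B → . C T id], [B' → . B], [C → . id y], [C → . y] }  — shift
  I1: { [B' → B .] }  — accept
  I2: { [B → C . T id], [T → . -], [T → . id id], [T → . y] }  — shift
  I3: { [C → id . y] }  — shift
  I4: { [C → y .] }  — reduce
  I5: { [C → id y .] }  — reduce
  I6: { [T → - .] }  — reduce
  I7: { [B → C T . id] }  — shift
  I8: { [T → id . id] }  — shift
  I9: { [T → y .] }  — reduce
  I10: { [T → id id .] }  — reduce
  I11: { [B → C T id .] }  — reduce

No state contains more than one complete item.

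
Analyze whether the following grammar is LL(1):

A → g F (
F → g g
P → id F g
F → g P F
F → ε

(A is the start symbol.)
A grammar is LL(1) if for each non-terminal N with multiple productions, the predict sets of those productions are pairwise disjoint, where PREDICT(N → α) = (FIRST(α) \ {ε}) ∪ (FOLLOW(N) if α ⇒* ε).

Relevant sets:
  FOLLOW(F) = { '(', 'g' }

For F:
  PREDICT(F → g g) = { 'g' }
  PREDICT(F → g P F) = { 'g' }
  PREDICT(F → ε) = { '(', 'g' }
A, P have a single production, so nothing to check there.

Conflict found: Predict set conflict for F: { 'g' }
The grammar is NOT LL(1).

Answer: No. Predict set conflict for F: { 'g' }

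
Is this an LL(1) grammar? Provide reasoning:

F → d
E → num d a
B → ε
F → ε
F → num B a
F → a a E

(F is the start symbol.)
A grammar is LL(1) if for each non-terminal N with multiple productions, the predict sets of those productions are pairwise disjoint, where PREDICT(N → α) = (FIRST(α) \ {ε}) ∪ (FOLLOW(N) if α ⇒* ε).

Relevant sets:
  FOLLOW(F) = { $ }

For F:
  PREDICT(F → d) = { 'd' }
  PREDICT(F → ε) = { $ }
  PREDICT(F → num B a) = { 'num' }
  PREDICT(F → a a E) = { 'a' }
E, B have a single production, so nothing to check there.

All predict sets are disjoint. The grammar IS LL(1).

Answer: Yes, the grammar is LL(1).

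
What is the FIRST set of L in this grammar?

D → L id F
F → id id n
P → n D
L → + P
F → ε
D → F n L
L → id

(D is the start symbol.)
From L → + P:
  - '+' is a terminal: add '+' and stop
From L → id:
  - id is a terminal: add 'id' and stop

Collecting: FIRST(L) = { '+', 'id' }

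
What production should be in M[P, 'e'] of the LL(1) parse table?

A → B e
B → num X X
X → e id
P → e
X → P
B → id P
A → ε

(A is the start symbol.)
To find M[P, 'e'], we find productions for P where 'e' is in the predict set (PREDICT(N → α) = (FIRST(α) \ {ε}) ∪ (FOLLOW(N) if α ⇒* ε)).

P → e: PREDICT = { 'e' }
  'e' is in predict set, so this production goes in M[P, 'e']

M[P, 'e'] = P → e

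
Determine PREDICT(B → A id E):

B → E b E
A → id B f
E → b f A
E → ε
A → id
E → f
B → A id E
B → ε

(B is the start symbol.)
{ 'id' }

PREDICT(B → A id E) = (FIRST(RHS) \ {ε}) ∪ (FOLLOW(B) if ε ∈ FIRST(RHS), i.e. RHS ⇒* ε)
FIRST(A) = { 'id' }
FIRST(A id E) = { 'id' }
ε ∉ FIRST(A id E), so FOLLOW(B) is not added.
PREDICT(B → A id E) = { 'id' }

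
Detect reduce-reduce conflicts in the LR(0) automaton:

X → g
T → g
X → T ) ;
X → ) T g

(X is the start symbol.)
A reduce-reduce conflict occurs when an LR(0) state has two complete items [A → α .] and [B → β .] — both call for a reduction, and with no lookahead the parser cannot choose between them.

Augment with X' → X and build the canonical LR(0) collection (I0 = CLOSURE({[X' → . X]}), then GOTO on every symbol after a dot until no new states appear). It has 10 states:
  I0: { [T → . g], [X → . ) T g], [X → . T ) ;], [X → . g], [X' → . X] }  — shift
  I1: { [T → . g], [X → ) . T g] }  — shift
  I2: { [X → T . ) ;] }  — shift
  I3: { [X' → X .] }  — accept
  I4: { [T → g .], [X → g .] }  — 2 reduces
  I5: { [X → T ) . ;] }  — shift
  I6: { [X → T ) ; .] }  — reduce
  I7: { [X → ) T . g] }  — shift
  I8: { [T → g .] }  — reduce
  I9: { [X → ) T g .] }  — reduce

I4 contains complete items [T → g .], [X → g .] — reduce-reduce conflict.

Answer: Yes — I4: [T → g .] vs [X → g .]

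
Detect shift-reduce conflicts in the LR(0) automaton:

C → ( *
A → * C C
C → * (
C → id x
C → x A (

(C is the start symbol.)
No shift-reduce conflicts

A shift-reduce conflict occurs when an LR(0) state has both:
  - a complete (reduce) item [A → α .] (dot at the end), and
  - a shift item [B → β . c γ] (dot before a terminal).

Augment with C' → C and build the canonical LR(0) collection (I0 = CLOSURE({[C' → . C]}), then GOTO on every symbol after a dot until no new states appear). It has 14 states:
  I0: { [C → . ( *], [C → . * (], [C → . id x], [C → . x A (], [C' → . C] }  — shift
  I1: { [C → ( . *] }  — shift
  I2: { [C → * . (] }  — shift
  I3: { [C' → C .] }  — accept
  I4: { [C → id . x] }  — shift
  I5: { [A → . * C C], [C → x . A (] }  — shift
  I6: { [A → * . C C], [C → . ( *], [C → . * (], [C → . id x], [C → . x A (] }  — shift
  I7: { [C → x A . (] }  — shift
  I8: { [C → x A ( .] }  — reduce
  I9: { [A → * C . C], [C → . ( *], [C → . * (], [C → . id x], [C → . x A (] }  — shift
  I10: { [A → * C C .] }  — reduce
  I11: { [C → id x .] }  — reduce
  I12: { [C → * ( .] }  — reduce
  I13: { [C → ( * .] }  — reduce

No state contains both a complete item and a shift item.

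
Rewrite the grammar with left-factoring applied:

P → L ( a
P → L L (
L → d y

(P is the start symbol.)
Left-factoring transforms A → αβ₁ | αβ₂ into A → αA' and A' → β₁ | β₂
(α is the longest common prefix among the alternatives). Repeat until
no nonterminal has two alternatives with a common prefix.

Round 1: P has alternatives sharing prefix 'L'. Introduce P': P → L P'
  Add: P' → ( a
  Add: P' → L (

No remaining common prefixes — done.

Resulting grammar:
P → L P'
P' → ( a
P' → L (
L → d y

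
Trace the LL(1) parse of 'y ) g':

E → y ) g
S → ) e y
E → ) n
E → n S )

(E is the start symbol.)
LL(1) parsing maintains a stack (initially the start symbol over $) and the input. At each step: if the stack top is a terminal, match it against the current input token; if it is a non-terminal N, replace it with the RHS of M[N, lookahead] (the unique production whose predict set contains the lookahead).

Stack is shown with the top on the left.

Stack    Input    Action
------------------------
E $      y ) g $  output E → y ) g
y ) g $  y ) g $  match 'y'
) g $    ) g $    match ')'
g $      g $      match 'g'
$        $        accept

The string is accepted.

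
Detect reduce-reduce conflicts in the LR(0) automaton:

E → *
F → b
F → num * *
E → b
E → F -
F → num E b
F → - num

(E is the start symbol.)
Augment with E' → E and build the canonical LR(0) collection (I0 = CLOSURE({[E' → . E]}), then GOTO on every symbol after a dot until no new states appear). It has 13 states:
  I0: { [E → . *], [E → . F -], [E → . b], [E' → . E], [F → . - num], [F → . b], [F → . num * *], [F → . num E b] }  — shift
  I1: { [E → * .] }  — reduce
  I2: { [F → - . num] }  — shift
  I3: { [E' → E .] }  — accept
  I4: { [E → F . -] }  — shift
  I5: { [E → b .], [F → b .] }  — 2 reduces
  I6: { [E → . *], [E → . F -], [E → . b], [F → . - num], [F → . b], [F → . num * *], [F → . num E b], [F → num . * *], [F → num . E b] }  — shift
  I7: { [E → * .], [F → num * . *] }  — shift, reduce
  I8: { [F → num E . b] }  — shift
  I9: { [F → num E b .] }  — reduce
  I10: { [F → num * * .] }  — reduce
  I11: { [E → F - .] }  — reduce
  I12: { [F → - num .] }  — reduce

I5 contains complete items [E → b .], [F → b .] — reduce-reduce conflict.

Answer: Yes — I5: [E → b .] vs [F → b .]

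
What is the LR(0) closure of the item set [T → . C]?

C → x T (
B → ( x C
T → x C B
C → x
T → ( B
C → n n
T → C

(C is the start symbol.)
{ [C → . n n], [C → . x T (], [C → . x], [T → . C] }

Start with: [T → . C]
  [T → . C] has the dot before C: add [C → . x T (], [C → . x], [C → . n n]
No further items can be added.

CLOSURE = { [C → . n n], [C → . x T (], [C → . x], [T → . C] }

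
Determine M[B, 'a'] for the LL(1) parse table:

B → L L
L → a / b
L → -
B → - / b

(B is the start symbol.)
B → L L

To find M[B, 'a'], we find productions for B where 'a' is in the predict set (PREDICT(N → α) = (FIRST(α) \ {ε}) ∪ (FOLLOW(N) if α ⇒* ε)).

Relevant sets:
  FIRST(L) = { '-', 'a' }

B → L L: PREDICT = { '-', 'a' }
  'a' is in predict set, so this production goes in M[B, 'a']
B → - / b: PREDICT = { '-' }

M[B, 'a'] = B → L L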